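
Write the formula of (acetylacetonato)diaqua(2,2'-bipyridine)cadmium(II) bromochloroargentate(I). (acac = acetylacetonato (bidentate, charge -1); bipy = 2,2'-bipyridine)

[Cd(acac)(bipy)(H2O)2][AgBrCl]

Cation [Cd…]: ligand charges -1, Cd(II) ⇒ ion charge 1+.
Anion [Ag…]: ligand charges -2, Ag(I) ⇒ ion charge 1−.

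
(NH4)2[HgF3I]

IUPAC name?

The 2 ammonium counter-ions carry a total charge of +2, so each complex ion is 2−.
Ligand charges: 1×iodo (-1 each), 3×fluoro (-1 each); total -4. So Hg + (-4) = 2−, giving Hg = +2.
The complex ion is anionic, so mercury takes the -ate form mercurate(II).

ammonium trifluoroiodomercurate(II)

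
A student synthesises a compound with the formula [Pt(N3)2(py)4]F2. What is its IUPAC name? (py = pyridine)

The 2 fluoride counter-ions carry a total charge of -2, so each complex ion is 2+.
Ligand charges: 4×pyridine (neutral), 2×azido (-1 each); total -2. So Pt + (-2) = 2+, giving Pt = +4.
Ligands are named alphabetically: azido before pyridine.

diazidotetrakis(pyridine)platinum(IV) fluoride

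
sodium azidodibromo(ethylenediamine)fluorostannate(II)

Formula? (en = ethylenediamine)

Ligands: 2 bromo (Br, -1), 1 fluoro (F, -1), 1 ethylenediamine (en, neutral), 1 azido (N3, -1). Ligand charge sum = -4.
With Sn in oxidation state +2, the complex ion is [Sn...]^2−.
Charge balance with sodium (+1) requires 1 complex ion per 2 sodium.

Na2[SnBr2(en)F(N3)]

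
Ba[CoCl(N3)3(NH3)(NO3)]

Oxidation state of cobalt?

+3

1 barium outside the brackets (+2 each) → the complex ion is 2−.
Ligand charges: 1×NO3 = -1; 1×NH3 neutral; 3×N3 = -3; 1×Cl = -1; sum -5.
Co + (-5) = 2− ⇒ Co is +3.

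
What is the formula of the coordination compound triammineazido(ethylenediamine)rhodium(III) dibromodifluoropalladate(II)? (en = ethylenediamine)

[Rh(en)(N3)(NH3)3][PdBr2F2]

Cation [Rh…]: ligand charges -1, Rh(III) ⇒ ion charge 2+.
Anion [Pd…]: ligand charges -4, Pd(II) ⇒ ion charge 2−.
One 2+ cation balances one 2− anion.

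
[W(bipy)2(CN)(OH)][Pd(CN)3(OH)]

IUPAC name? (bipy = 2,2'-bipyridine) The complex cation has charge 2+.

Both ions are complex: the cation is named first with the plain metal name, the anion second with the -ate form; each ion's ligands are alphabetised independently.
The complex cation is given as 2+; its ligand charges sum to -2, so W = +4.
A 1:1 salt means the anion carries the equal and opposite charge, 2−.
Anion: ligand charges sum to -4; for the ion to be 2−, Pd = +2.

bis(2,2'-bipyridine)cyanohydroxotungsten(IV) tricyanohydroxopalladate(II)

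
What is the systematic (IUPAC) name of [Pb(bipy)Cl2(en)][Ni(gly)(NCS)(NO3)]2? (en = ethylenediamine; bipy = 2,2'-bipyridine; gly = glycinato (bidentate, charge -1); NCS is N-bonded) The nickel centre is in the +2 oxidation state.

(2,2'-bipyridine)dichloro(ethylenediamine)lead(IV) (glycinato)isothiocyanatonitratonickelate(II)

Both ions are complex: the cation is named first with the plain metal name, the anion second with the -ate form; each ion's ligands are alphabetised independently.
Ni is given as +2; the anion's ligand charges sum to -3, so the complex anion is 1−.
With 2 anions per cation, the cation must be 2×1 = 2+.
Cation: ligand charges sum to -2; for the ion to be 2+, Pb = +4.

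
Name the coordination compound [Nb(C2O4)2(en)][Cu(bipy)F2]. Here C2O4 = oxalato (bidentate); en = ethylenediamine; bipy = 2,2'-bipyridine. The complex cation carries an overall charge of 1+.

Both ions are complex: the cation is named first with the plain metal name, the anion second with the -ate form; each ion's ligands are alphabetised independently.
The complex cation is given as 1+; its ligand charges sum to -4, so Nb = +5.
A 1:1 salt means the anion carries the equal and opposite charge, 1−.
Anion: ligand charges sum to -2; for the ion to be 1−, Cu = +1.

(ethylenediamine)dioxalatoniobium(V) (2,2'-bipyridine)difluorocuprate(I)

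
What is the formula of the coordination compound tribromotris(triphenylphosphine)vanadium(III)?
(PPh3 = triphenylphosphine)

[VBr3(PPh3)3]

Ligands: 3 bromo (Br, -1), 3 triphenylphosphine (PPh3, neutral). Ligand charge sum = -3.
With V in oxidation state +3, the complex ion is [V...].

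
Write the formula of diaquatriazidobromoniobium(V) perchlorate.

[NbBr(H2O)2(N3)3]ClO4

Ligands: 2 aqua (H2O, neutral), 3 azido (N3, -1), 1 bromo (Br, -1). Ligand charge sum = -4.
With Nb in oxidation state +5, the complex ion is [Nb...]^1+.
Charge balance with perchlorate (-1) requires 1 complex ion per 1 perchlorate.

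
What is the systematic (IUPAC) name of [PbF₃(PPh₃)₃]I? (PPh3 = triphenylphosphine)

The 1 iodide counter-ion carries a total charge of -1, so each complex ion is 1+.
Ligand charges: 3×fluoro (-1 each), 3×triphenylphosphine (neutral); total -3. So Pb + (-3) = 1+, giving Pb = +4.
Ligands are named alphabetically: fluoro before triphenylphosphine.

trifluorotris(triphenylphosphine)lead(IV) iodide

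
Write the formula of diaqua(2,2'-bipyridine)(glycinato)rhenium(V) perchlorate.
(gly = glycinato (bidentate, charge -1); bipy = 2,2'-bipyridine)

[Re(bipy)(gly)(H2O)2](ClO4)4

Ligands: 1 glycinato (gly, -1), 2 aqua (H2O, neutral), 1 2,2'-bipyridine (bipy, neutral). Ligand charge sum = -1.
Charge balance with perchlorate (-1) requires 1 complex ion per 4 perchlorate.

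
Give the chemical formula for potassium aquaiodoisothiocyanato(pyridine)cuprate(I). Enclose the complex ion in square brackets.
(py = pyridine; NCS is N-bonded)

K[Cu(H2O)I(NCS)(py)]

Ligands: 1 pyridine (py, neutral), 1 iodo (I, -1), 1 aqua (H2O, neutral), 1 isothiocyanato (NCS, -1). Ligand charge sum = -2.
With Cu in oxidation state +1, the complex ion is [Cu...]^1−.
Charge balance with potassium (+1) requires 1 complex ion per 1 potassium.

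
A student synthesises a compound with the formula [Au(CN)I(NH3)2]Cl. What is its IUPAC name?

diamminecyanoiodogold(III) chloride

The 1 chloride counter-ion carries a total charge of -1, so each complex ion is 1+.
Ligand charges: 1×iodo (-1 each), 1×cyano (-1 each), 2×ammine (neutral); total -2. So Au + (-2) = 1+, giving Au = +3.
Ligands are named alphabetically: ammine before cyano before iodo.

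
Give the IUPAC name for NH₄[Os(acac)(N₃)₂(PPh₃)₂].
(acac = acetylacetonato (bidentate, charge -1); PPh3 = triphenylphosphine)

ammonium (acetylacetonato)diazidobis(triphenylphosphine)osmate(II)

The 1 ammonium counter-ion carries a total charge of +1, so each complex ion is 1−.
Ligand charges: 2×azido (-1 each), 1×acetylacetonato (-1 each), 2×triphenylphosphine (neutral); total -3. So Os + (-3) = 1−, giving Os = +2.
Ligands are named alphabetically: acetylacetonato before azido before triphenylphosphine.
The complex ion is anionic, so osmium takes the -ate form osmate(II).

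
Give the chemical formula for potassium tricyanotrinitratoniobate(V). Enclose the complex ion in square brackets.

K[Nb(CN)3(NO3)3]

Ligands: 3 nitrato (NO3, -1), 3 cyano (CN, -1). Ligand charge sum = -6.
With Nb in oxidation state +5, the complex ion is [Nb...]^1−.
Charge balance with potassium (+1) requires 1 complex ion per 1 potassium.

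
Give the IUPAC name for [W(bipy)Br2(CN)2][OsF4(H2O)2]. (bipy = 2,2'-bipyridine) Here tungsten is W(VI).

(2,2'-bipyridine)dibromodicyanotungsten(VI) diaquatetrafluoroosmate(II)

Both ions are complex: the cation is named first with the plain metal name, the anion second with the -ate form; each ion's ligands are alphabetised independently.
W is given as +6; the cation's ligand charges sum to -4, so the complex cation is 2+.
A 1:1 salt means the anion carries the equal and opposite charge, 2−.
Anion: ligand charges sum to -4; for the ion to be 2−, Os = +2.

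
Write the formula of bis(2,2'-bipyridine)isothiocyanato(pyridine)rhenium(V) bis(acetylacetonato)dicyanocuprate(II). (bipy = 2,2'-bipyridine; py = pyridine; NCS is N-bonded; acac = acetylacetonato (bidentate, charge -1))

Cation [Re…]: ligand charges -1, Re(V) ⇒ ion charge 4+.
Anion [Cu…]: ligand charges -4, Cu(II) ⇒ ion charge 2−.

[Re(bipy)2(NCS)(py)][Cu(acac)2(CN)2]2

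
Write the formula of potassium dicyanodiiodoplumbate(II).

K2[Pb(CN)2I2]

Ligands: 2 iodo (I, -1), 2 cyano (CN, -1). Ligand charge sum = -4.
Charge balance with potassium (+1) requires 1 complex ion per 2 potassium.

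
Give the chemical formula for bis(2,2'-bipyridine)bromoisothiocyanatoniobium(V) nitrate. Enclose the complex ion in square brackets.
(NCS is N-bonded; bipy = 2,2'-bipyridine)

Ligands: 1 bromo (Br, -1), 1 isothiocyanato (NCS, -1), 2 2,2'-bipyridine (bipy, neutral). Ligand charge sum = -2.
Charge balance with nitrate (-1) requires 1 complex ion per 3 nitrate.

[Nb(bipy)2Br(NCS)](NO3)3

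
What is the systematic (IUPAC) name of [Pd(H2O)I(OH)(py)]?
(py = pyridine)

There is no counter-ion, so the complex is neutral overall.
Ligand charges: 1×aqua (neutral), 1×iodo (-1 each), 1×hydroxo (-1 each), 1×pyridine (neutral); total -2. So Pd + (-2) = 0, giving Pd = +2.
Ligands are named alphabetically: aqua before hydroxo before iodo before pyridine.

aquahydroxoiodo(pyridine)palladium(II)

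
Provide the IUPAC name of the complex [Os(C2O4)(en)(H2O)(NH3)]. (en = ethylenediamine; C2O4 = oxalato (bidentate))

There is no counter-ion, so the complex is neutral overall.
Ligand charges: 1×ethylenediamine (neutral), 1×oxalato (-2 each), 1×aqua (neutral), 1×ammine (neutral); total -2. So Os + (-2) = 0, giving Os = +2.
Ligands are named alphabetically: ammine before aqua before ethylenediamine before oxalato.

ammineaqua(ethylenediamine)oxalatoosmium(II)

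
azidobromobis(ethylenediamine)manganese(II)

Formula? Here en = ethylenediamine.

Ligands: 2 ethylenediamine (en, neutral), 1 azido (N3, -1), 1 bromo (Br, -1). Ligand charge sum = -2.
With Mn in oxidation state +2, the complex ion is [Mn...].

[MnBr(en)2(N3)]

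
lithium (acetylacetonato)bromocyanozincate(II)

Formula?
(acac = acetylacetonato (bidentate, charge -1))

Ligands: 1 cyano (CN, -1), 1 bromo (Br, -1), 1 acetylacetonato (acac, -1). Ligand charge sum = -3.
Charge balance with lithium (+1) requires 1 complex ion per 1 lithium.

Li[Zn(acac)Br(CN)]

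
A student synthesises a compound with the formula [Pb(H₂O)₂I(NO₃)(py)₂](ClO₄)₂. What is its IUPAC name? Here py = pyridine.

diaquaiodonitratobis(pyridine)lead(IV) perchlorate

The 2 perchlorate counter-ions carry a total charge of -2, so each complex ion is 2+.
Ligand charges: 1×nitrato (-1 each), 2×pyridine (neutral), 2×aqua (neutral), 1×iodo (-1 each); total -2. So Pb + (-2) = 2+, giving Pb = +4.
Ligands are named alphabetically: aqua before iodo before nitrato before pyridine.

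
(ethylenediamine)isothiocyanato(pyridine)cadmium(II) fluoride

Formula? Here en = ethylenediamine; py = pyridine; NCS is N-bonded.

[Cd(en)(NCS)(py)]F

Ligands: 1 ethylenediamine (en, neutral), 1 pyridine (py, neutral), 1 isothiocyanato (NCS, -1). Ligand charge sum = -1.
With Cd in oxidation state +2, the complex ion is [Cd...]^1+.
Charge balance with fluoride (-1) requires 1 complex ion per 1 fluoride.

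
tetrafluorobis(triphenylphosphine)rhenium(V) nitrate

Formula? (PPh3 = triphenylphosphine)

[ReF4(PPh3)2]NO3

Ligands: 4 fluoro (F, -1), 2 triphenylphosphine (PPh3, neutral). Ligand charge sum = -4.
With Re in oxidation state +5, the complex ion is [Re...]^1+.
Charge balance with nitrate (-1) requires 1 complex ion per 1 nitrate.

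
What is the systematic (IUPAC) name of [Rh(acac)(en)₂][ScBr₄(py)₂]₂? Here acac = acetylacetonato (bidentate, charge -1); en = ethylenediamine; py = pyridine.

Both ions are complex: the cation is named first with the plain metal name, the anion second with the -ate form; each ion's ligands are alphabetised independently.
Scandium is always +3 in its complexes; the anion's ligand charges sum to -4, so the complex anion is 1−.
With 2 anions per cation, the cation must be 2×1 = 2+.
Cation: ligand charges sum to -1; for the ion to be 2+, Rh = +3.

(acetylacetonato)bis(ethylenediamine)rhodium(III) tetrabromobis(pyridine)scandate(III)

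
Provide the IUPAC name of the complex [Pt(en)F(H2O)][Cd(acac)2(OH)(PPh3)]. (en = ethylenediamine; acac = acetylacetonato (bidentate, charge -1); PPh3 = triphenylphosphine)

Cadmium is always +2 in its complexes; the anion's ligand charges sum to -3, so the complex anion is 1−.
A 1:1 salt means the cation carries the equal and opposite charge, 1+.
Cation: ligand charges sum to -1; for the ion to be 1+, Pt = +2.

aqua(ethylenediamine)fluoroplatinum(II) bis(acetylacetonato)hydroxo(triphenylphosphine)cadmate(II)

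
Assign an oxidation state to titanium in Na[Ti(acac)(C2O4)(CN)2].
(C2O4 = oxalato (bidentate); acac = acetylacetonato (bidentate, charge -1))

1 sodium outside the brackets (+1 each) → the complex ion is 1−.
Ligand charges: 1×C2O4 = -2; 2×CN = -2; 1×acac = -1; sum -5.
Ti + (-5) = 1− ⇒ Ti is +4.

+4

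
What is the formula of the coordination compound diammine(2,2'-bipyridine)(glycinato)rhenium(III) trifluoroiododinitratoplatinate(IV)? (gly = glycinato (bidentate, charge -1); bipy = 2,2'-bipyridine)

[Re(bipy)(gly)(NH3)2][PtF3I(NO3)2]

Cation [Re…]: ligand charges -1, Re(III) ⇒ ion charge 2+.
Anion [Pt…]: ligand charges -6, Pt(IV) ⇒ ion charge 2−.
One 2+ cation balances one 2− anion.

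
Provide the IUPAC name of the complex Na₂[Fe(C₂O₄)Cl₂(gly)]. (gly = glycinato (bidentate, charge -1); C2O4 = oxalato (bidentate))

sodium dichloro(glycinato)oxalatoferrate(III)

The 2 sodium counter-ions carry a total charge of +2, so each complex ion is 2−.
Ligand charges: 1×glycinato (-1 each), 1×oxalato (-2 each), 2×chloro (-1 each); total -5. So Fe + (-5) = 2−, giving Fe = +3.
The complex ion is anionic, so iron takes the -ate form ferrate(III).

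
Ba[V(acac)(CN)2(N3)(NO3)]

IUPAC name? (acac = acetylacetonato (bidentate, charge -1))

The 1 barium counter-ion carries a total charge of +2, so each complex ion is 2−.
Ligand charges: 1×azido (-1 each), 1×acetylacetonato (-1 each), 2×cyano (-1 each), 1×nitrato (-1 each); total -5. So V + (-5) = 2−, giving V = +3.
The complex ion is anionic, so vanadium takes the -ate form vanadate(III).

barium (acetylacetonato)azidodicyanonitratovanadate(III)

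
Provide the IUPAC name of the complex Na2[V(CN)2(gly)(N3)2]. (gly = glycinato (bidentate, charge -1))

sodium diazidodicyano(glycinato)vanadate(III)

The 2 sodium counter-ions carry a total charge of +2, so each complex ion is 2−.
Ligand charges: 2×cyano (-1 each), 1×glycinato (-1 each), 2×azido (-1 each); total -5. So V + (-5) = 2−, giving V = +3.
Ligands are named alphabetically: azido before cyano before glycinato.
The complex ion is anionic, so vanadium takes the -ate form vanadate(III).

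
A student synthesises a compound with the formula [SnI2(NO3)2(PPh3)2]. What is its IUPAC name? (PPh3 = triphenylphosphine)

There is no counter-ion, so the complex is neutral overall.
Ligand charges: 2×nitrato (-1 each), 2×iodo (-1 each), 2×triphenylphosphine (neutral); total -4. So Sn + (-4) = 0, giving Sn = +4.
Ligands are named alphabetically: iodo before nitrato before triphenylphosphine.

diiododinitratobis(triphenylphosphine)tin(IV)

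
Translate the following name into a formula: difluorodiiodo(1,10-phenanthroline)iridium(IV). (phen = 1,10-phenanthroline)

Ligands: 2 iodo (I, -1), 2 fluoro (F, -1), 1 1,10-phenanthroline (phen, neutral). Ligand charge sum = -4.
With Ir in oxidation state +4, the complex ion is [Ir...].

[IrF2I2(phen)]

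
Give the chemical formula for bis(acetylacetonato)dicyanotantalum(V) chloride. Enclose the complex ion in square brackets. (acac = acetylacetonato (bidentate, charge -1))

[Ta(acac)2(CN)2]Cl

Ligands: 2 cyano (CN, -1), 2 acetylacetonato (acac, -1). Ligand charge sum = -4.
With Ta in oxidation state +5, the complex ion is [Ta...]^1+.
Charge balance with chloride (-1) requires 1 complex ion per 1 chloride.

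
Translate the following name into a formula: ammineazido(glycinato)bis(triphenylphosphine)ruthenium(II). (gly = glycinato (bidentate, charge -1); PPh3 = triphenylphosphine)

[Ru(gly)(N3)(NH3)(PPh3)2]

Ligands: 1 ammine (NH3, neutral), 1 glycinato (gly, -1), 2 triphenylphosphine (PPh3, neutral), 1 azido (N3, -1). Ligand charge sum = -2.
With Ru in oxidation state +2, the complex ion is [Ru...].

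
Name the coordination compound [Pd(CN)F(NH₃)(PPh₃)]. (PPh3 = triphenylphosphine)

amminecyanofluoro(triphenylphosphine)palladium(II)

There is no counter-ion, so the complex is neutral overall.
Ligand charges: 1×fluoro (-1 each), 1×triphenylphosphine (neutral), 1×cyano (-1 each), 1×ammine (neutral); total -2. So Pd + (-2) = 0, giving Pd = +2.
Ligands are named alphabetically: ammine before cyano before fluoro before triphenylphosphine.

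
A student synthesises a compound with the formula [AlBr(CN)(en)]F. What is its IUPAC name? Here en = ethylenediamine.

The 1 fluoride counter-ion carries a total charge of -1, so each complex ion is 1+.
Ligand charges: 1×bromo (-1 each), 1×cyano (-1 each), 1×ethylenediamine (neutral); total -2. So Al + (-2) = 1+, giving Al = +3.
Ligands are named alphabetically: bromo before cyano before ethylenediamine.

bromocyano(ethylenediamine)aluminium(III) fluoride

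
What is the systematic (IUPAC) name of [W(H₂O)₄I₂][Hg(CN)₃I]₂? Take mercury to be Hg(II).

Hg is given as +2; the anion's ligand charges sum to -4, so the complex anion is 2−.
With 2 anions per cation, the cation must be 2×2 = 4+.
Cation: ligand charges sum to -2; for the ion to be 4+, W = +6.

tetraaquadiiodotungsten(VI) tricyanoiodomercurate(II)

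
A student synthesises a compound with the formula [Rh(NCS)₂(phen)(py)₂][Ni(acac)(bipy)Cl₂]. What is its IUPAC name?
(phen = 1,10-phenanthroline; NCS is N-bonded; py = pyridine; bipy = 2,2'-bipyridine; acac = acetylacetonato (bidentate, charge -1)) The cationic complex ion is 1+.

diisothiocyanato(1,10-phenanthroline)bis(pyridine)rhodium(III) (acetylacetonato)(2,2'-bipyridine)dichloronickelate(II)

Both ions are complex: the cation is named first with the plain metal name, the anion second with the -ate form; each ion's ligands are alphabetised independently.
The complex cation is given as 1+; its ligand charges sum to -2, so Rh = +3.
A 1:1 salt means the anion carries the equal and opposite charge, 1−.
Anion: ligand charges sum to -3; for the ion to be 1−, Ni = +2.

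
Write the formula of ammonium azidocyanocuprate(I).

Ligands: 1 cyano (CN, -1), 1 azido (N3, -1). Ligand charge sum = -2.
Charge balance with ammonium (+1) requires 1 complex ion per 1 ammonium.

NH4[Cu(CN)(N3)]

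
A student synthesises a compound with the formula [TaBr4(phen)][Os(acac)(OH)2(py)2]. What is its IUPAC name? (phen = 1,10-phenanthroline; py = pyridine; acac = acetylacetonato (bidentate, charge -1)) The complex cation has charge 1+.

tetrabromo(1,10-phenanthroline)tantalum(V) (acetylacetonato)dihydroxobis(pyridine)osmate(II)

The complex cation is given as 1+; its ligand charges sum to -4, so Ta = +5.
A 1:1 salt means the anion carries the equal and opposite charge, 1−.
Anion: ligand charges sum to -3; for the ion to be 1−, Os = +2.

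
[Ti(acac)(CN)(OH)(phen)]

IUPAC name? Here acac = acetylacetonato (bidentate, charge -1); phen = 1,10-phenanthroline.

(acetylacetonato)cyanohydroxo(1,10-phenanthroline)titanium(III)

There is no counter-ion, so the complex is neutral overall.
Ligand charges: 1×acetylacetonato (-1 each), 1×hydroxo (-1 each), 1×1,10-phenanthroline (neutral), 1×cyano (-1 each); total -3. So Ti + (-3) = 0, giving Ti = +3.
Ligands are named alphabetically: acetylacetonato before cyano before hydroxo before phenanthroline.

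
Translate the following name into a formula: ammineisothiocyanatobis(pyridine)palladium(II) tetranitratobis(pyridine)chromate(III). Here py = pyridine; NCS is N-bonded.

[Pd(NCS)(NH3)(py)2][Cr(NO3)4(py)2]

Cation [Pd…]: ligand charges -1, Pd(II) ⇒ ion charge 1+.
Anion [Cr…]: ligand charges -4, Cr(III) ⇒ ion charge 1−.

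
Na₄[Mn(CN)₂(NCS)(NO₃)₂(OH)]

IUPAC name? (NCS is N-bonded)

The 4 sodium counter-ions carry a total charge of +4, so each complex ion is 4−.
Ligand charges: 2×nitrato (-1 each), 1×isothiocyanato (-1 each), 1×hydroxo (-1 each), 2×cyano (-1 each); total -6. So Mn + (-6) = 4−, giving Mn = +2.
The complex ion is anionic, so manganese takes the -ate form manganate(II).

sodium dicyanohydroxoisothiocyanatodinitratomanganate(II)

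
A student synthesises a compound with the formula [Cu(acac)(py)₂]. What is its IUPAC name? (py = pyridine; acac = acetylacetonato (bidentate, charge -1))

There is no counter-ion, so the complex is neutral overall.
Ligand charges: 2×pyridine (neutral), 1×acetylacetonato (-1 each); total -1. So Cu + (-1) = 0, giving Cu = +1.
Ligands are named alphabetically: acetylacetonato before pyridine.

(acetylacetonato)bis(pyridine)copper(I)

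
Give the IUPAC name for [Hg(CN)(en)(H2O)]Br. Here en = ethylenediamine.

aquacyano(ethylenediamine)mercury(II) bromide

The 1 bromide counter-ion carries a total charge of -1, so each complex ion is 1+.
Ligand charges: 1×aqua (neutral), 1×ethylenediamine (neutral), 1×cyano (-1 each); total -1. So Hg + (-1) = 1+, giving Hg = +2.
Ligands are named alphabetically: aqua before cyano before ethylenediamine.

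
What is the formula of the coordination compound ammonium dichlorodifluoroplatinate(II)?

(NH4)2[PtCl2F2]

Ligands: 2 fluoro (F, -1), 2 chloro (Cl, -1). Ligand charge sum = -4.
With Pt in oxidation state +2, the complex ion is [Pt...]^2−.
Charge balance with ammonium (+1) requires 1 complex ion per 2 ammonium.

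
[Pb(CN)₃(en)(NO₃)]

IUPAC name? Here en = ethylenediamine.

tricyano(ethylenediamine)nitratolead(IV)

There is no counter-ion, so the complex is neutral overall.
Ligand charges: 1×nitrato (-1 each), 1×ethylenediamine (neutral), 3×cyano (-1 each); total -4. So Pb + (-4) = 0, giving Pb = +4.
Ligands are named alphabetically: cyano before ethylenediamine before nitrato.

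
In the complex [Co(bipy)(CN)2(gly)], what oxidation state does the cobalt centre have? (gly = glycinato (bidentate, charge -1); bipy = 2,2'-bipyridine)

+3

No counter-ion: the bracketed complex is neutral.
Ligand charges: 1×gly = -1; 2×CN = -2; 1×bipy neutral; sum -3.
Co + (-3) = 0 ⇒ Co is +3.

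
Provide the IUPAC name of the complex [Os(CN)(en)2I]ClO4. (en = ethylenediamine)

The 1 perchlorate counter-ion carries a total charge of -1, so each complex ion is 1+.
Ligand charges: 1×iodo (-1 each), 1×cyano (-1 each), 2×ethylenediamine (neutral); total -2. So Os + (-2) = 1+, giving Os = +3.
Ligands are named alphabetically: cyano before ethylenediamine before iodo.

cyanobis(ethylenediamine)iodoosmium(III) perchlorate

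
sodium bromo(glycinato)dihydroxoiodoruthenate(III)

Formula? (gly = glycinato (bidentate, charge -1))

Ligands: 1 bromo (Br, -1), 1 glycinato (gly, -1), 1 iodo (I, -1), 2 hydroxo (OH, -1). Ligand charge sum = -5.
With Ru in oxidation state +3, the complex ion is [Ru...]^2−.
Charge balance with sodium (+1) requires 1 complex ion per 2 sodium.

Na2[RuBr(gly)I(OH)2]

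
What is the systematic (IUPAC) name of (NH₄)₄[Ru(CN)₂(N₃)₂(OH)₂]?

ammonium diazidodicyanodihydroxoruthenate(II)

The 4 ammonium counter-ions carry a total charge of +4, so each complex ion is 4−.
Ligand charges: 2×hydroxo (-1 each), 2×azido (-1 each), 2×cyano (-1 each); total -6. So Ru + (-6) = 4−, giving Ru = +2.
Ligands are named alphabetically: azido before cyano before hydroxo.
The complex ion is anionic, so ruthenium takes the -ate form ruthenate(II).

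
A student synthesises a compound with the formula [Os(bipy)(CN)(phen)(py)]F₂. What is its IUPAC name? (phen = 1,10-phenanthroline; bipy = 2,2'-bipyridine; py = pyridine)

The 2 fluoride counter-ions carry a total charge of -2, so each complex ion is 2+.
Ligand charges: 1×cyano (-1 each), 1×1,10-phenanthroline (neutral), 1×2,2'-bipyridine (neutral), 1×pyridine (neutral); total -1. So Os + (-1) = 2+, giving Os = +3.
Ligands are named alphabetically: bipyridine before cyano before phenanthroline before pyridine.

(2,2'-bipyridine)cyano(1,10-phenanthroline)(pyridine)osmium(III) fluoride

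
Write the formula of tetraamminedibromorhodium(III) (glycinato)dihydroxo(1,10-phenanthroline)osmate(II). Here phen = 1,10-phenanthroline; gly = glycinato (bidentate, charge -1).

[RhBr2(NH3)4][Os(gly)(OH)2(phen)]

Cation [Rh…]: ligand charges -2, Rh(III) ⇒ ion charge 1+.
Anion [Os…]: ligand charges -3, Os(II) ⇒ ion charge 1−.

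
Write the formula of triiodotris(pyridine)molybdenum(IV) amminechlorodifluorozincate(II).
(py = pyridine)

Cation [Mo…]: ligand charges -3, Mo(IV) ⇒ ion charge 1+.
Anion [Zn…]: ligand charges -3, Zn(II) ⇒ ion charge 1−.
One 1+ cation balances one 1− anion.

[MoI3(py)3][ZnClF2(NH3)]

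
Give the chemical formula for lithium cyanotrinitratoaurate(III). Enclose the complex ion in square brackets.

Ligands: 1 cyano (CN, -1), 3 nitrato (NO3, -1). Ligand charge sum = -4.
With Au in oxidation state +3, the complex ion is [Au...]^1−.
Charge balance with lithium (+1) requires 1 complex ion per 1 lithium.

Li[Au(CN)(NO3)3]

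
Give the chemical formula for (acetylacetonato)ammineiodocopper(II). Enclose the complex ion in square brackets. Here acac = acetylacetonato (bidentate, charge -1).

[Cu(acac)I(NH3)]

Ligands: 1 iodo (I, -1), 1 ammine (NH3, neutral), 1 acetylacetonato (acac, -1). Ligand charge sum = -2.
With Cu in oxidation state +2, the complex ion is [Cu...].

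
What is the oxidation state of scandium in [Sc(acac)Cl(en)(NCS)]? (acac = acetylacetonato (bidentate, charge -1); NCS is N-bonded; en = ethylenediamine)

No counter-ion: the bracketed complex is neutral.
Ligand charges: 1×acac = -1; 1×Cl = -1; 1×NCS = -1; 1×en neutral; sum -3.
Sc + (-3) = 0 ⇒ Sc is +3.

+3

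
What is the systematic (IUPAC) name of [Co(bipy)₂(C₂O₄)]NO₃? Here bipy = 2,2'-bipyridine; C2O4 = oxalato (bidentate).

bis(2,2'-bipyridine)oxalatocobalt(III) nitrate

The 1 nitrate counter-ion carries a total charge of -1, so each complex ion is 1+.
Ligand charges: 2×2,2'-bipyridine (neutral), 1×oxalato (-2 each); total -2. So Co + (-2) = 1+, giving Co = +3.
Ligands are named alphabetically: bipyridine before oxalato.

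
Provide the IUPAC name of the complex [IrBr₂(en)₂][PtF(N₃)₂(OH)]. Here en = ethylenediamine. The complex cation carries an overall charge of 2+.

The complex cation is given as 2+; its ligand charges sum to -2, so Ir = +4.
A 1:1 salt means the anion carries the equal and opposite charge, 2−.
Anion: ligand charges sum to -4; for the ion to be 2−, Pt = +2.

dibromobis(ethylenediamine)iridium(IV) diazidofluorohydroxoplatinate(II)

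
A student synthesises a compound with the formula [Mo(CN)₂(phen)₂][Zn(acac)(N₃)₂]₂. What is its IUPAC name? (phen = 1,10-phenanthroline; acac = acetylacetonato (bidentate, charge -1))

dicyanobis(1,10-phenanthroline)molybdenum(IV) (acetylacetonato)diazidozincate(II)

Both ions are complex: the cation is named first with the plain metal name, the anion second with the -ate form; each ion's ligands are alphabetised independently.
Zinc is always +2 in its complexes; the anion's ligand charges sum to -3, so the complex anion is 1−.
With 2 anions per cation, the cation must be 2×1 = 2+.
Cation: ligand charges sum to -2; for the ion to be 2+, Mo = +4.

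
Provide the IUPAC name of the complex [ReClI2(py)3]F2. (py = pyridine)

The 2 fluoride counter-ions carry a total charge of -2, so each complex ion is 2+.
Ligand charges: 3×pyridine (neutral), 1×chloro (-1 each), 2×iodo (-1 each); total -3. So Re + (-3) = 2+, giving Re = +5.
Ligands are named alphabetically: chloro before iodo before pyridine.

chlorodiiodotris(pyridine)rhenium(V) fluoride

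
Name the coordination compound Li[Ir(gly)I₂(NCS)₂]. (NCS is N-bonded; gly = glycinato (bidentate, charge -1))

The 1 lithium counter-ion carries a total charge of +1, so each complex ion is 1−.
Ligand charges: 2×isothiocyanato (-1 each), 1×glycinato (-1 each), 2×iodo (-1 each); total -5. So Ir + (-5) = 1−, giving Ir = +4.
Ligands are named alphabetically: glycinato before iodo before isothiocyanato.
The complex ion is anionic, so iridium takes the -ate form iridate(IV).

lithium (glycinato)diiododiisothiocyanatoiridate(IV)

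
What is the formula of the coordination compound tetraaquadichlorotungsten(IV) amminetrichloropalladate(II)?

Cation [W…]: ligand charges -2, W(IV) ⇒ ion charge 2+.
Anion [Pd…]: ligand charges -3, Pd(II) ⇒ ion charge 1−.
One 2+ cation requires 2 of the 1− anion.

[WCl2(H2O)4][PdCl3(NH3)]2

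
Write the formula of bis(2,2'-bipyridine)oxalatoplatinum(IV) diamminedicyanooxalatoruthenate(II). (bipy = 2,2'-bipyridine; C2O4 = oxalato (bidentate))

Cation [Pt…]: ligand charges -2, Pt(IV) ⇒ ion charge 2+.
Anion [Ru…]: ligand charges -4, Ru(II) ⇒ ion charge 2−.
One 2+ cation balances one 2− anion.

[Pt(bipy)2(C2O4)][Ru(C2O4)(CN)2(NH3)2]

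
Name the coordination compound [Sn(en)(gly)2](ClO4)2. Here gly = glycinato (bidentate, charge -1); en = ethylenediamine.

(ethylenediamine)bis(glycinato)tin(IV) perchlorate

The 2 perchlorate counter-ions carry a total charge of -2, so each complex ion is 2+.
Ligand charges: 2×glycinato (-1 each), 1×ethylenediamine (neutral); total -2. So Sn + (-2) = 2+, giving Sn = +4.
Ligands are named alphabetically: ethylenediamine before glycinato.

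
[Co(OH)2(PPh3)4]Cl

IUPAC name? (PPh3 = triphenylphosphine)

The 1 chloride counter-ion carries a total charge of -1, so each complex ion is 1+.
Ligand charges: 4×triphenylphosphine (neutral), 2×hydroxo (-1 each); total -2. So Co + (-2) = 1+, giving Co = +3.
Ligands are named alphabetically: hydroxo before triphenylphosphine.

dihydroxotetrakis(triphenylphosphine)cobalt(III) chloride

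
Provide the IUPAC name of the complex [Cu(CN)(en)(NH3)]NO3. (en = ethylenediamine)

The 1 nitrate counter-ion carries a total charge of -1, so each complex ion is 1+.
Ligand charges: 1×ammine (neutral), 1×ethylenediamine (neutral), 1×cyano (-1 each); total -1. So Cu + (-1) = 1+, giving Cu = +2.
Ligands are named alphabetically: ammine before cyano before ethylenediamine.

amminecyano(ethylenediamine)copper(II) nitrate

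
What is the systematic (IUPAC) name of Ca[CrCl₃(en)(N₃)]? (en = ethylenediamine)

calcium azidotrichloro(ethylenediamine)chromate(II)

The 1 calcium counter-ion carries a total charge of +2, so each complex ion is 2−.
Ligand charges: 3×chloro (-1 each), 1×azido (-1 each), 1×ethylenediamine (neutral); total -4. So Cr + (-4) = 2−, giving Cr = +2.
The complex ion is anionic, so chromium takes the -ate form chromate(II).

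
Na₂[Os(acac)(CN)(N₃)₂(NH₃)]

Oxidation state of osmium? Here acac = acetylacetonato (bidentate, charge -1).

+2

2 sodium outside the brackets (+1 each) → the complex ion is 2−.
Ligand charges: 1×NH3 neutral; 1×acac = -1; 1×CN = -1; 2×N3 = -2; sum -4.
Os + (-4) = 2− ⇒ Os is +2.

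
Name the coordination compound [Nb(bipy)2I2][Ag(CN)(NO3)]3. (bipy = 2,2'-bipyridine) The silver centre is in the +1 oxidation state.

bis(2,2'-bipyridine)diiodoniobium(V) cyanonitratoargentate(I)

Both ions are complex: the cation is named first with the plain metal name, the anion second with the -ate form; each ion's ligands are alphabetised independently.
Ag is given as +1; the anion's ligand charges sum to -2, so the complex anion is 1−.
With 3 anions per cation, the cation must be 3×1 = 3+.
Cation: ligand charges sum to -2; for the ion to be 3+, Nb = +5.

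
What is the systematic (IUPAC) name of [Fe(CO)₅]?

There is no counter-ion, so the complex is neutral overall.
Ligand charges: 5×carbonyl (neutral); total 0. So Fe + (0) = 0, giving Fe = 0.

pentacarbonyliron(0)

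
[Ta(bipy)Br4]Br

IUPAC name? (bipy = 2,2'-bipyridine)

The 1 bromide counter-ion carries a total charge of -1, so each complex ion is 1+.
Ligand charges: 1×2,2'-bipyridine (neutral), 4×bromo (-1 each); total -4. So Ta + (-4) = 1+, giving Ta = +5.
Ligands are named alphabetically: bipyridine before bromo.

(2,2'-bipyridine)tetrabromotantalum(V) bromide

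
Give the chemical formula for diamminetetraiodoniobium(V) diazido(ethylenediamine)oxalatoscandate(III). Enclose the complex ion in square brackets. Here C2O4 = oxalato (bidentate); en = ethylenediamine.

Cation [Nb…]: ligand charges -4, Nb(V) ⇒ ion charge 1+.
Anion [Sc…]: ligand charges -4, Sc(III) ⇒ ion charge 1−.
One 1+ cation balances one 1− anion.

[NbI4(NH3)2][Sc(C2O4)(en)(N3)2]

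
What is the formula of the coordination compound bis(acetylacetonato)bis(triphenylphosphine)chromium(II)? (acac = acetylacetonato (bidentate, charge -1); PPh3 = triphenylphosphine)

Ligands: 2 acetylacetonato (acac, -1), 2 triphenylphosphine (PPh3, neutral). Ligand charge sum = -2.
With Cr in oxidation state +2, the complex ion is [Cr...].

[Cr(acac)2(PPh3)2]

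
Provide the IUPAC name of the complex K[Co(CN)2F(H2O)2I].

The 1 potassium counter-ion carries a total charge of +1, so each complex ion is 1−.
Ligand charges: 2×cyano (-1 each), 1×iodo (-1 each), 1×fluoro (-1 each), 2×aqua (neutral); total -4. So Co + (-4) = 1−, giving Co = +3.
The complex ion is anionic, so cobalt takes the -ate form cobaltate(III).

potassium diaquadicyanofluoroiodocobaltate(III)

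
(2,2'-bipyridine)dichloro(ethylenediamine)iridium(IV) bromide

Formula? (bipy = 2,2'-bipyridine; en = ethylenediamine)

[Ir(bipy)Cl2(en)]Br2

Ligands: 2 chloro (Cl, -1), 1 2,2'-bipyridine (bipy, neutral), 1 ethylenediamine (en, neutral). Ligand charge sum = -2.
With Ir in oxidation state +4, the complex ion is [Ir...]^2+.
Charge balance with bromide (-1) requires 1 complex ion per 2 bromide.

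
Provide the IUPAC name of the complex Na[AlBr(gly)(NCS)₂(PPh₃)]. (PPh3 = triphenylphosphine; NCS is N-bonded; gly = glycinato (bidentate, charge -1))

The 1 sodium counter-ion carries a total charge of +1, so each complex ion is 1−.
Ligand charges: 1×triphenylphosphine (neutral), 1×bromo (-1 each), 2×isothiocyanato (-1 each), 1×glycinato (-1 each); total -4. So Al + (-4) = 1−, giving Al = +3.
Ligands are named alphabetically: bromo before glycinato before isothiocyanato before triphenylphosphine.
The complex ion is anionic, so aluminium takes the -ate form aluminate(III).

sodium bromo(glycinato)diisothiocyanato(triphenylphosphine)aluminate(III)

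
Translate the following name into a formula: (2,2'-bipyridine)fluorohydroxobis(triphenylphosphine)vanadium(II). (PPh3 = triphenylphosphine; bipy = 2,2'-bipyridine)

[V(bipy)F(OH)(PPh3)2]

Ligands: 2 triphenylphosphine (PPh3, neutral), 1 hydroxo (OH, -1), 1 fluoro (F, -1), 1 2,2'-bipyridine (bipy, neutral). Ligand charge sum = -2.
With V in oxidation state +2, the complex ion is [V...].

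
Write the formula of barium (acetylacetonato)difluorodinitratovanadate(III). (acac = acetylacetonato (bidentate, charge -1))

Ligands: 1 acetylacetonato (acac, -1), 2 nitrato (NO3, -1), 2 fluoro (F, -1). Ligand charge sum = -5.
With V in oxidation state +3, the complex ion is [V...]^2−.
Charge balance with barium (+2) requires 1 complex ion per 1 barium.

Ba[V(acac)F2(NO3)2]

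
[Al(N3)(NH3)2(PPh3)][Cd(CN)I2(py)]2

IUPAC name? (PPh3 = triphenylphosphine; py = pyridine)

Both ions are complex: the cation is named first with the plain metal name, the anion second with the -ate form; each ion's ligands are alphabetised independently.
Aluminium is always +3 in its complexes; the cation's ligand charges sum to -1, so the complex cation is 2+.
With 2 anions per cation, each anion must be 2/2 = 1−.
Anion: ligand charges sum to -3; for the ion to be 1−, Cd = +2.

diammineazido(triphenylphosphine)aluminium(III) cyanodiiodo(pyridine)cadmate(II)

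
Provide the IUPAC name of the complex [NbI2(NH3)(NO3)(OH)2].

There is no counter-ion, so the complex is neutral overall.
Ligand charges: 2×hydroxo (-1 each), 1×nitrato (-1 each), 1×ammine (neutral), 2×iodo (-1 each); total -5. So Nb + (-5) = 0, giving Nb = +5.
Ligands are named alphabetically: ammine before hydroxo before iodo before nitrato.

amminedihydroxodiiodonitratoniobium(V)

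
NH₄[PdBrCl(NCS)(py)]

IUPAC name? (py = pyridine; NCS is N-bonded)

The 1 ammonium counter-ion carries a total charge of +1, so each complex ion is 1−.
Ligand charges: 1×pyridine (neutral), 1×bromo (-1 each), 1×chloro (-1 each), 1×isothiocyanato (-1 each); total -3. So Pd + (-3) = 1−, giving Pd = +2.
Ligands are named alphabetically: bromo before chloro before isothiocyanato before pyridine.
The complex ion is anionic, so palladium takes the -ate form palladate(II).

ammonium bromochloroisothiocyanato(pyridine)palladate(II)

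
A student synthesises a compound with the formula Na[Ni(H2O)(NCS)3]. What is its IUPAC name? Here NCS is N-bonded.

The 1 sodium counter-ion carries a total charge of +1, so each complex ion is 1−.
Ligand charges: 3×isothiocyanato (-1 each), 1×aqua (neutral); total -3. So Ni + (-3) = 1−, giving Ni = +2.
The complex ion is anionic, so nickel takes the -ate form nickelate(II).

sodium aquatriisothiocyanatonickelate(II)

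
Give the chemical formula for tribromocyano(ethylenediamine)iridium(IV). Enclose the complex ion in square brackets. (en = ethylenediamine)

Ligands: 1 cyano (CN, -1), 3 bromo (Br, -1), 1 ethylenediamine (en, neutral). Ligand charge sum = -4.
With Ir in oxidation state +4, the complex ion is [Ir...].

[IrBr3(CN)(en)]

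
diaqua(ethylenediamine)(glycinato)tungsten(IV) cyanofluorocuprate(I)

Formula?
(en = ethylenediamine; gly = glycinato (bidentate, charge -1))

[W(en)(gly)(H2O)2][Cu(CN)F]3

Cation [W…]: ligand charges -1, W(IV) ⇒ ion charge 3+.
Anion [Cu…]: ligand charges -2, Cu(I) ⇒ ion charge 1−.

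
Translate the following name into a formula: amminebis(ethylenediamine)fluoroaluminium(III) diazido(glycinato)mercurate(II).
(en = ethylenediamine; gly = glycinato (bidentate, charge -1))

[Al(en)2F(NH3)][Hg(gly)(N3)2]2

Cation [Al…]: ligand charges -1, Al(III) ⇒ ion charge 2+.
Anion [Hg…]: ligand charges -3, Hg(II) ⇒ ion charge 1−.
One 2+ cation requires 2 of the 1− anion.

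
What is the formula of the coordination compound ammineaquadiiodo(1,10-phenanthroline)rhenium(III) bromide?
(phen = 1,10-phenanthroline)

Ligands: 1 ammine (NH3, neutral), 2 iodo (I, -1), 1 aqua (H2O, neutral), 1 1,10-phenanthroline (phen, neutral). Ligand charge sum = -2.
With Re in oxidation state +3, the complex ion is [Re...]^1+.
Charge balance with bromide (-1) requires 1 complex ion per 1 bromide.

[Re(H2O)I2(NH3)(phen)]Br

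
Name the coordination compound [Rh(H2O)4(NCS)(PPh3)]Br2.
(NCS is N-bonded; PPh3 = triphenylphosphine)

tetraaquaisothiocyanato(triphenylphosphine)rhodium(III) bromide

The 2 bromide counter-ions carry a total charge of -2, so each complex ion is 2+.
Ligand charges: 1×isothiocyanato (-1 each), 4×aqua (neutral), 1×triphenylphosphine (neutral); total -1. So Rh + (-1) = 2+, giving Rh = +3.
Ligands are named alphabetically: aqua before isothiocyanato before triphenylphosphine.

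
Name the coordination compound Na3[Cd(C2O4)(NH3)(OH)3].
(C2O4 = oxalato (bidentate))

The 3 sodium counter-ions carry a total charge of +3, so each complex ion is 3−.
Ligand charges: 3×hydroxo (-1 each), 1×ammine (neutral), 1×oxalato (-2 each); total -5. So Cd + (-5) = 3−, giving Cd = +2.
Ligands are named alphabetically: ammine before hydroxo before oxalato.
The complex ion is anionic, so cadmium takes the -ate form cadmate(II).

sodium amminetrihydroxooxalatocadmate(II)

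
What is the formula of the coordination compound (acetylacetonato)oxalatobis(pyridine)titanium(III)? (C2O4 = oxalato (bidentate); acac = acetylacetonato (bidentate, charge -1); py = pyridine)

[Ti(acac)(C2O4)(py)2]

Ligands: 1 oxalato (C2O4, -2), 1 acetylacetonato (acac, -1), 2 pyridine (py, neutral). Ligand charge sum = -3.
With Ti in oxidation state +3, the complex ion is [Ti...].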